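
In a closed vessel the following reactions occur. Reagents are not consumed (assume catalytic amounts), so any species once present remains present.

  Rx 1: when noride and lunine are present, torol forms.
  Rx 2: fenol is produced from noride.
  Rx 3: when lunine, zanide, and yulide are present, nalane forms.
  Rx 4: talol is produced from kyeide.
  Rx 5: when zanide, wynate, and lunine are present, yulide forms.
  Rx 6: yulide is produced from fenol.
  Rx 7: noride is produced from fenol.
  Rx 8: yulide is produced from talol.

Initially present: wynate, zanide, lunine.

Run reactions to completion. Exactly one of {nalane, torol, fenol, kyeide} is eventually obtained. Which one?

nalane

zanide, wynate, and lunine present → yulide forms (Rx 5).
lunine, zanide, and yulide present → nalane forms (Rx 3).
fenol would need noride (Rx 2), but noride never forms. torol would need noride and lunine (Rx 1), but noride never forms. No rule produces kyeide, and it is not given.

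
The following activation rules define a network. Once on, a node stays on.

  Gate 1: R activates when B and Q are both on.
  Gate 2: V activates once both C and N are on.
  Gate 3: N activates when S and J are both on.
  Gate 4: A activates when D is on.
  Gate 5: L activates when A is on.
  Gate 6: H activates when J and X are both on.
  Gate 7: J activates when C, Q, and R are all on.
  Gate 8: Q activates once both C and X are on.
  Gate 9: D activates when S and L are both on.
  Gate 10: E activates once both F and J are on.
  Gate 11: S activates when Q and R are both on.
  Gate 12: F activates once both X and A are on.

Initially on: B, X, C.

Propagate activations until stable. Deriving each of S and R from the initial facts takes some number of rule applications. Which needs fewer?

R

R: C and X are on, so Q activates (Gate 8). B and Q are on, so R activates (Gate 1). [2 rule applications]
S: C and X are on, so Q activates (Gate 8). B and Q are on, so R activates (Gate 1). Q and R are on, so S activates (Gate 11). [3 rule applications]
R needs fewer.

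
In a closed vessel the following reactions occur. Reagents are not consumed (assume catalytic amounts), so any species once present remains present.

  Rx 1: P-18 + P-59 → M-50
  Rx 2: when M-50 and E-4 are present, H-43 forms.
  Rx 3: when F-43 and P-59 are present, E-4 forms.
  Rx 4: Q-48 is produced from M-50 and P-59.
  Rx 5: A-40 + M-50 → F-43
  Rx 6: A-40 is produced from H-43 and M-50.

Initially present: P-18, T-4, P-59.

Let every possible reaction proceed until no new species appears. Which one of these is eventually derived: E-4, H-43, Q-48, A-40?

P-18 and P-59 present → M-50 forms (Rx 1).
M-50 and P-59 present → Q-48 forms (Rx 4).
A-40 would need H-43 and M-50 (Rx 6), but H-43 never forms. E-4 would need F-43 and P-59 (Rx 3), but F-43 never forms. H-43 would need M-50 and E-4 (Rx 2), but E-4 never forms.

Q-48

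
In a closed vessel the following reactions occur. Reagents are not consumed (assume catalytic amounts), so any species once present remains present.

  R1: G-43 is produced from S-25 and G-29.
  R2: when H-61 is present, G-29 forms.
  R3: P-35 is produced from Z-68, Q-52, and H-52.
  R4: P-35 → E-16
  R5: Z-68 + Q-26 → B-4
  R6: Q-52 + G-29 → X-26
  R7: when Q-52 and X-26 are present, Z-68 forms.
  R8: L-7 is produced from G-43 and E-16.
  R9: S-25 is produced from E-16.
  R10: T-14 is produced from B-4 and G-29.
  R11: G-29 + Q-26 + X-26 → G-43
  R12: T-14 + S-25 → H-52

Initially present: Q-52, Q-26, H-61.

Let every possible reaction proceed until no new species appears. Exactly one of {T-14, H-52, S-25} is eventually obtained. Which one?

H-61 present → G-29 forms (R2).
Q-52 and G-29 present → X-26 forms (R6).
Q-52 and X-26 present → Z-68 forms (R7).
Z-68 and Q-26 present → B-4 forms (R5).
B-4 and G-29 present → T-14 forms (R10).
H-52 would need T-14 and S-25 (R12), but S-25 never forms. S-25 would need E-16 (R9), but E-16 never forms.

T-14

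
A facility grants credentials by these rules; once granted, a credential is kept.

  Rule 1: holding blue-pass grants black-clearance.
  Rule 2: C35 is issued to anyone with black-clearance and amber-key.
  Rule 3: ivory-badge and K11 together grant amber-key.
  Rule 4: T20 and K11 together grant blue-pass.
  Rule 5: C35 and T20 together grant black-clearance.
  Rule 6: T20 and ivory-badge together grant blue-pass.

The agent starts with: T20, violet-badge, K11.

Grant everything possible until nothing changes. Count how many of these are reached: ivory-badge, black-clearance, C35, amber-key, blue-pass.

Holding T20 and K11 grants blue-pass (Rule 4).
Holding blue-pass grants black-clearance (Rule 1).
No rule produces ivory-badge, and it is not given.
black-clearance: reached.
C35 would need black-clearance and amber-key (Rule 2), but amber-key is never granted.
amber-key would need ivory-badge and K11 (Rule 3), but ivory-badge is never granted.
blue-pass: reached.
Reached: black-clearance and blue-pass — 2 of the 5.

2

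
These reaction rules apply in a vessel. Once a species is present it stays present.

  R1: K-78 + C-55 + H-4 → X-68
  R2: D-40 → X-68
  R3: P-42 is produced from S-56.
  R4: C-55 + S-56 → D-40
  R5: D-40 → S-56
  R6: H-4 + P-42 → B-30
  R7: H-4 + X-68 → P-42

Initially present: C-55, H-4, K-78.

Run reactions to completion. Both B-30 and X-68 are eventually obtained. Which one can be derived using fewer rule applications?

X-68: K-78, C-55, and H-4 present → X-68 forms (R1). [1 rule application]
B-30: K-78, C-55, and H-4 present → X-68 forms (R1). H-4 and X-68 present → P-42 forms (R7). H-4 and P-42 present → B-30 forms (R6). [3 rule applications]
X-68 needs fewer.

X-68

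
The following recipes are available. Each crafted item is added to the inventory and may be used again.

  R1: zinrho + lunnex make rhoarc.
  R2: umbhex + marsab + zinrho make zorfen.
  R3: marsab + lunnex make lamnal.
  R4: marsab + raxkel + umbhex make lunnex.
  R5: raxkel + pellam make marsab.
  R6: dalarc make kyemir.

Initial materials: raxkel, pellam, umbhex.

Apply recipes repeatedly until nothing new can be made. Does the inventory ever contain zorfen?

No

zorfen would need umbhex, marsab, and zinrho (R2), but zinrho is never obtained.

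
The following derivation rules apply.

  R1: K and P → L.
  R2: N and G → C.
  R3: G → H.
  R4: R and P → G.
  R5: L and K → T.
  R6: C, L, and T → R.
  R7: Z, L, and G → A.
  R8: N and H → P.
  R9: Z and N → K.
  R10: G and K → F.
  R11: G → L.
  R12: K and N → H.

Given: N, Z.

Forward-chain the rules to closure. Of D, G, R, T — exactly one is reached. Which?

T

From Z and N, R9 gives K.
K and N hold, so H follows (R12).
N and H hold, so P follows (R8).
From K and P, R1 gives L.
L and K hold, so T follows (R5).
R would need C, L, and T (R6), but C is never established. No rule produces D, and it is not given. G would need R and P (R4), but R is never established.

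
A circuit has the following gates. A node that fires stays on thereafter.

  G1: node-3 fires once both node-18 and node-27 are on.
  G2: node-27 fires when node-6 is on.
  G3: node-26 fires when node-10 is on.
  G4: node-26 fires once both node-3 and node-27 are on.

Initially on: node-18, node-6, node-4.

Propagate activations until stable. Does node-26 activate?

G2: node-6 on → node-27 on.
node-18 and node-27 are on, so node-3 fires (G1).
node-3 and node-27 are on, so node-26 fires (G4).

Yes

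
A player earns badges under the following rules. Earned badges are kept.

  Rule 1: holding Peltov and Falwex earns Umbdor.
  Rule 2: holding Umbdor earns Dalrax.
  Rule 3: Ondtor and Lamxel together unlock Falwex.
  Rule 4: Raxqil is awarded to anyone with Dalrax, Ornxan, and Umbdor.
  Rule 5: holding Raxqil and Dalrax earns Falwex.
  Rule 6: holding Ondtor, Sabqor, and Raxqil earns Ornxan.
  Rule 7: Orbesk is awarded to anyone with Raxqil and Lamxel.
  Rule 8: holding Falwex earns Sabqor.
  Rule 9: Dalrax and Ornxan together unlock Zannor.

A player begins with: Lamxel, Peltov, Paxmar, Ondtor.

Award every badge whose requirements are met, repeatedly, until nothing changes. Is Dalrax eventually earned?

With Ondtor and Lamxel, Falwex is earned (Rule 3).
With Peltov and Falwex, Umbdor is earned (Rule 1).
With Umbdor, Dalrax is earned (Rule 2).

Yes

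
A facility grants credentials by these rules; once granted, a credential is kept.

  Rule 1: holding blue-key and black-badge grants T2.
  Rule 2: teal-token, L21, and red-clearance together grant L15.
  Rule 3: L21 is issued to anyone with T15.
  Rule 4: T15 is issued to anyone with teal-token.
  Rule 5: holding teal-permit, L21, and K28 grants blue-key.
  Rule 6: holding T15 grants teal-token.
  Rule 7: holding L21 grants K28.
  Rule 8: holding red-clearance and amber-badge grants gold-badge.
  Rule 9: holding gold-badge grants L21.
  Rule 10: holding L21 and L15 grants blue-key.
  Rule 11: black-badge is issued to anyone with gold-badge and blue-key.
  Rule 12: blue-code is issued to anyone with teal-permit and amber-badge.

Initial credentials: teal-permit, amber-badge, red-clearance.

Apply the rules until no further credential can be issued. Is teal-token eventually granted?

teal-token would need T15 (Rule 6), but T15 is never granted.

No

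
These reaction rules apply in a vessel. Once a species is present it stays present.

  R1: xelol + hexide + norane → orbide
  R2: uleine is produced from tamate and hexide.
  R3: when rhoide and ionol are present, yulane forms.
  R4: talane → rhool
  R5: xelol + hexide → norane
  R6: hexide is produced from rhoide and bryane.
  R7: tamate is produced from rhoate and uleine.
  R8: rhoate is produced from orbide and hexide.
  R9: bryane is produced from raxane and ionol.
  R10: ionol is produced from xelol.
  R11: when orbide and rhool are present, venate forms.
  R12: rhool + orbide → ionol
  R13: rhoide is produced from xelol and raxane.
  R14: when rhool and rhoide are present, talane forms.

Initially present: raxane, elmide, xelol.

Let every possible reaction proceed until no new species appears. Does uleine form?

No

uleine would need tamate and hexide (R2), but tamate never forms.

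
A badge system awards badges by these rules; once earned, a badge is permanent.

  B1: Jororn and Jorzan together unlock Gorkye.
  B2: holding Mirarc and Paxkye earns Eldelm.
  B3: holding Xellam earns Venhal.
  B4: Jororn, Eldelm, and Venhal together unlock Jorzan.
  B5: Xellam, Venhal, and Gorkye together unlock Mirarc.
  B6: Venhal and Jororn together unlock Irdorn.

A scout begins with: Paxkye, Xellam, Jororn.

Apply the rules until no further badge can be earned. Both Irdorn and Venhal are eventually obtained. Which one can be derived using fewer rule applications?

Venhal

Venhal: With Xellam, Venhal is earned (B3). [1 rule application]
Irdorn: With Xellam, Venhal is earned (B3). With Venhal and Jororn, Irdorn is earned (B6). [2 rule applications]
Venhal needs fewer.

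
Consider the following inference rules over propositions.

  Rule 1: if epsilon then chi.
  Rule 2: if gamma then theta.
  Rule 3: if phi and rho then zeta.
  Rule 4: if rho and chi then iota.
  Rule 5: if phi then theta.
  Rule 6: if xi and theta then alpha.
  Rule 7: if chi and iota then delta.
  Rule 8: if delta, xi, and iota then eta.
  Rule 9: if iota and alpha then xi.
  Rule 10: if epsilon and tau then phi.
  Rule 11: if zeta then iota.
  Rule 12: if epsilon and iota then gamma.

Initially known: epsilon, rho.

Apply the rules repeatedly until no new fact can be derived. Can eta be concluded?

eta would need delta, xi, and iota (Rule 8), but xi is never established.

No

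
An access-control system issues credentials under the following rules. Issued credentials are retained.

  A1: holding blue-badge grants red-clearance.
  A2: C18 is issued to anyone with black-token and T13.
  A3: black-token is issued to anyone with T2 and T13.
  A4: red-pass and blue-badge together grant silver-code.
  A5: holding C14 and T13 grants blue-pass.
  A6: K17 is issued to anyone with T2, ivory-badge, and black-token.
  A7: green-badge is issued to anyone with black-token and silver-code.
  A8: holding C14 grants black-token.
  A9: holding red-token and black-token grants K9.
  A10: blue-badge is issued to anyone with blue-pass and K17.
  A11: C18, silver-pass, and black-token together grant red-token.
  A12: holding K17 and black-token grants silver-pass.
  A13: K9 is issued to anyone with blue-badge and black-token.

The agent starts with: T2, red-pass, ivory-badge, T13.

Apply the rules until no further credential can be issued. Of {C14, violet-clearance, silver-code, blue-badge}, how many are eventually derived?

No rule produces C14, and it is not given.
No rule produces violet-clearance, and it is not given.
silver-code would need red-pass and blue-badge (A4), but blue-badge is never granted.
blue-badge would need blue-pass and K17 (A10), but blue-pass is never granted.
None of the 4 are reached.

0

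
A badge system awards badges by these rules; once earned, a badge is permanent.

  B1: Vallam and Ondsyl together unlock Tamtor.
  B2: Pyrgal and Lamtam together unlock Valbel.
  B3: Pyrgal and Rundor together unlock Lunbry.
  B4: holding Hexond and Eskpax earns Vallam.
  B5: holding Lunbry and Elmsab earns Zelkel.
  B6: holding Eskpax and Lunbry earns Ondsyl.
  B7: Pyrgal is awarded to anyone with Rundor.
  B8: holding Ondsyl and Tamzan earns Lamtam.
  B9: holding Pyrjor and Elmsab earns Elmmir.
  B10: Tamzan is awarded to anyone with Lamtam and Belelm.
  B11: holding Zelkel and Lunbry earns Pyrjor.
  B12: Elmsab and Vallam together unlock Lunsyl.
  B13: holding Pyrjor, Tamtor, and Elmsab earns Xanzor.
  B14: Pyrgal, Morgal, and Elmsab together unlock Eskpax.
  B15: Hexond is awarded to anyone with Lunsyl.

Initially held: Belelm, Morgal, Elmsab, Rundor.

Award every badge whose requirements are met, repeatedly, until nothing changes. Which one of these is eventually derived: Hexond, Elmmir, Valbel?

With Rundor, Pyrgal is earned (B7).
With Pyrgal and Rundor, Lunbry is earned (B3).
With Lunbry and Elmsab, Zelkel is earned (B5).
With Zelkel and Lunbry, Pyrjor is earned (B11).
With Pyrjor and Elmsab, Elmmir is earned (B9).
Hexond would need Lunsyl (B15), but Lunsyl is never earned. Valbel would need Pyrgal and Lamtam (B2), but Lamtam is never earned.

Elmmir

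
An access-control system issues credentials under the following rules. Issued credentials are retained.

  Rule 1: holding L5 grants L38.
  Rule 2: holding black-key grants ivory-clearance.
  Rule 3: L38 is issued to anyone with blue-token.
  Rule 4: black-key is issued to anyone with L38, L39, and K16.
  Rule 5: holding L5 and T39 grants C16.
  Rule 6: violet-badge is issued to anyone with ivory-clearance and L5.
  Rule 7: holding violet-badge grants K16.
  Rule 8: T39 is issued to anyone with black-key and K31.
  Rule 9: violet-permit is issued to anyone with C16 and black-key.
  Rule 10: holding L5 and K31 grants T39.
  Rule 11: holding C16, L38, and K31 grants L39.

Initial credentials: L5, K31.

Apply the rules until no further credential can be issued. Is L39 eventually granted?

Holding L5 and K31 grants T39 (Rule 10).
Holding L5 grants L38 (Rule 1).
Holding L5 and T39 grants C16 (Rule 5).
Holding C16, L38, and K31 grants L39 (Rule 11).

Yes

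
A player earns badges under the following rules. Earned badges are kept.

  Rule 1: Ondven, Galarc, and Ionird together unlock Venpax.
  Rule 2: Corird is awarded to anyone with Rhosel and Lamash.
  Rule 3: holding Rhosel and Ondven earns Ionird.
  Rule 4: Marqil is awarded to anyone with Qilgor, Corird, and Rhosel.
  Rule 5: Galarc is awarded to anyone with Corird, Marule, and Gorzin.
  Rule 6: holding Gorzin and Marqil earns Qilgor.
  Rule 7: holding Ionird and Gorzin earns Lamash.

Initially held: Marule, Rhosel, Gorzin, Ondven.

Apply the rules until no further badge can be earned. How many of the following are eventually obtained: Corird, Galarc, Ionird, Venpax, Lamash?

5

With Rhosel and Ondven, Ionird is earned (Rule 3).
With Ionird and Gorzin, Lamash is earned (Rule 7).
With Rhosel and Lamash, Corird is earned (Rule 2).
With Corird, Marule, and Gorzin, Galarc is earned (Rule 5).
With Ondven, Galarc, and Ionird, Venpax is earned (Rule 1).
Corird: reached.
Galarc: reached.
Ionird: reached.
Venpax: reached.
Lamash: reached.
All 5 are reached.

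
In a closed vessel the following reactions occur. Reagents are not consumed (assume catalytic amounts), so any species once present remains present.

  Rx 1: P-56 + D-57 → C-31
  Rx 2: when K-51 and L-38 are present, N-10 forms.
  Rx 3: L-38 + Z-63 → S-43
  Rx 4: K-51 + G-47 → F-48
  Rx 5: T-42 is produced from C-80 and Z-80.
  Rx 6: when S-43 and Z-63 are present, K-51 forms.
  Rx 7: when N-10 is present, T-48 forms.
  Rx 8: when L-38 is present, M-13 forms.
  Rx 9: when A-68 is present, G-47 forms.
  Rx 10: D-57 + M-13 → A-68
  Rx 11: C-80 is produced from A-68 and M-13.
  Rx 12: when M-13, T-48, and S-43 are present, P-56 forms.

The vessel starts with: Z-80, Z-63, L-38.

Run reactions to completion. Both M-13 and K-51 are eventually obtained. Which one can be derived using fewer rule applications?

M-13: L-38 present → M-13 forms (Rx 8). [1 rule application]
K-51: L-38 and Z-63 present → S-43 forms (Rx 3). S-43 and Z-63 present → K-51 forms (Rx 6). [2 rule applications]
M-13 needs fewer.

M-13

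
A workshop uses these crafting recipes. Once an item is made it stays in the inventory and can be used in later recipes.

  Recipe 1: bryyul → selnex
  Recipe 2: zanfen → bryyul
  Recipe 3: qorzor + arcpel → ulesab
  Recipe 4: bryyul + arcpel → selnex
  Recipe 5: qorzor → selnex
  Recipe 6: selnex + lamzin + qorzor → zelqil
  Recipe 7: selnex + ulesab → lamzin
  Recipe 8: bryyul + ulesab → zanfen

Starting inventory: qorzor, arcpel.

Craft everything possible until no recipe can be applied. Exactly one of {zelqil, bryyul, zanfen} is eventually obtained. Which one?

zelqil

Using Recipe 3, qorzor and arcpel make ulesab.
Using Recipe 5, qorzor makes selnex.
Using Recipe 7, selnex and ulesab make lamzin.
Using Recipe 6, selnex, lamzin, and qorzor make zelqil.
bryyul would need zanfen (Recipe 2), but zanfen is never obtained. zanfen would need bryyul and ulesab (Recipe 8), but bryyul is never obtained.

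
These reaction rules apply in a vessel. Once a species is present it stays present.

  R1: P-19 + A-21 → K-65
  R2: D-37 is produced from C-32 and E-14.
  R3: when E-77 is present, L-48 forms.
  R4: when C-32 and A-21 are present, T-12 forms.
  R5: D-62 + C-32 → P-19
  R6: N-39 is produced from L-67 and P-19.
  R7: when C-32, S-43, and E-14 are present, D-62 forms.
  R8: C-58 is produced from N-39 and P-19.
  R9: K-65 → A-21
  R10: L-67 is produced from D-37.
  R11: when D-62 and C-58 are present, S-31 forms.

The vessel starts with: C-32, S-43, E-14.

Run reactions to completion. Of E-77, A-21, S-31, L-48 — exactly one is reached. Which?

S-31

C-32, S-43, and E-14 present → D-62 forms (R7).
C-32 and E-14 present → D-37 forms (R2).
D-62 and C-32 present → P-19 forms (R5).
D-37 present → L-67 forms (R10).
L-67 and P-19 present → N-39 forms (R6).
N-39 and P-19 present → C-58 forms (R8).
D-62 and C-58 present → S-31 forms (R11).
L-48 would need E-77 (R3), but E-77 never forms. No rule produces E-77, and it is not given. A-21 would need K-65 (R9), but K-65 never forms.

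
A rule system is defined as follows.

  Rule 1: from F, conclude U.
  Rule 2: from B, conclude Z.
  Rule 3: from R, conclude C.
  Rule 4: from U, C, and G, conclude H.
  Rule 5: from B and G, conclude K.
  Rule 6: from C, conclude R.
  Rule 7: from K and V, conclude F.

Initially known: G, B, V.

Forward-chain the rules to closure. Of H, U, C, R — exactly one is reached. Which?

U

B and G hold, so K follows (Rule 5).
K and V hold, so F follows (Rule 7).
From F, Rule 1 gives U.
H would need U, C, and G (Rule 4), but C is never established. R would need C (Rule 6), but C is never established. C would need R (Rule 3), but R is never established.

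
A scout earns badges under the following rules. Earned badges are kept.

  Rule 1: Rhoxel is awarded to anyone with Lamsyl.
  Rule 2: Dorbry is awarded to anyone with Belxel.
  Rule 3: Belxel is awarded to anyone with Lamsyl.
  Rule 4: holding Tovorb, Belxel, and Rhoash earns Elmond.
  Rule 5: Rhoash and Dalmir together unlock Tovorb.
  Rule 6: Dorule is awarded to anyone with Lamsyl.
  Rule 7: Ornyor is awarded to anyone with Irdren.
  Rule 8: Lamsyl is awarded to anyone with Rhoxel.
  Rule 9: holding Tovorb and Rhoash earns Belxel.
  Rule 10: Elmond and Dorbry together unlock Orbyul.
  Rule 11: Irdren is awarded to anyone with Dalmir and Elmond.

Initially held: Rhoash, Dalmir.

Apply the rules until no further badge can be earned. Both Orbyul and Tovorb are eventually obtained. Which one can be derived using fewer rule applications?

Tovorb: With Rhoash and Dalmir, Tovorb is earned (Rule 5). [1 rule application]
Orbyul: With Rhoash and Dalmir, Tovorb is earned (Rule 5). With Tovorb and Rhoash, Belxel is earned (Rule 9). With Tovorb, Belxel, and Rhoash, Elmond is earned (Rule 4). With Belxel, Dorbry is earned (Rule 2). With Elmond and Dorbry, Orbyul is earned (Rule 10). [5 rule applications]
Tovorb needs fewer.

Tovorb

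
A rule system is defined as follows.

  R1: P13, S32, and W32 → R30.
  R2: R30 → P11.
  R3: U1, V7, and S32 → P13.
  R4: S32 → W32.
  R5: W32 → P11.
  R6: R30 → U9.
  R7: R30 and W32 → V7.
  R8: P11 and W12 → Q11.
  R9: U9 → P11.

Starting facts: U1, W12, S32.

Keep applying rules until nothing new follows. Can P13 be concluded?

P13 would need U1, V7, and S32 (R3), but V7 is never established.

No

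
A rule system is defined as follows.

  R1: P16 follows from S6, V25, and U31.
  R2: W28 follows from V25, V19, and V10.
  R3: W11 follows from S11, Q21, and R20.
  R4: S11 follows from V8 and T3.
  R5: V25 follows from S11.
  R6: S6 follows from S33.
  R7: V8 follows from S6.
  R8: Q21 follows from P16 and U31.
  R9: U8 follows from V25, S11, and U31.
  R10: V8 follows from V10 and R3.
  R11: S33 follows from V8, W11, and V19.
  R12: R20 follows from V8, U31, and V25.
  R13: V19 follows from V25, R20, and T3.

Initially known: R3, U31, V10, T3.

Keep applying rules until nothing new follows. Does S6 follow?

S6 would need S33 (R6), but S33 is never established.

No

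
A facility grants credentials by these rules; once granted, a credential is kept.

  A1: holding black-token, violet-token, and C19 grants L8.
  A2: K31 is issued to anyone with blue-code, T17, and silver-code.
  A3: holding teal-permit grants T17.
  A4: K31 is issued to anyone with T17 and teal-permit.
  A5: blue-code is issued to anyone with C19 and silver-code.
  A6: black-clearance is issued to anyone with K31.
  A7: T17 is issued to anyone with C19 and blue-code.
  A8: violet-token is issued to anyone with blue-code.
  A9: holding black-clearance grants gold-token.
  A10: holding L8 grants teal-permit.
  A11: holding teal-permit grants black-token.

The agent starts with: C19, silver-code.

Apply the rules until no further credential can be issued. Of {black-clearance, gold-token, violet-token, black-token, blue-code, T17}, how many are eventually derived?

5

Holding C19 and silver-code grants blue-code (A5).
Holding C19 and blue-code grants T17 (A7).
Holding blue-code grants violet-token (A8).
Holding blue-code, T17, and silver-code grants K31 (A2).
Holding K31 grants black-clearance (A6).
Holding black-clearance grants gold-token (A9).
black-clearance: reached.
gold-token: reached.
violet-token: reached.
black-token would need teal-permit (A11), but teal-permit is never granted.
blue-code: reached.
T17: reached.
Reached: black-clearance, gold-token, violet-token, blue-code, and T17 — 5 of the 6.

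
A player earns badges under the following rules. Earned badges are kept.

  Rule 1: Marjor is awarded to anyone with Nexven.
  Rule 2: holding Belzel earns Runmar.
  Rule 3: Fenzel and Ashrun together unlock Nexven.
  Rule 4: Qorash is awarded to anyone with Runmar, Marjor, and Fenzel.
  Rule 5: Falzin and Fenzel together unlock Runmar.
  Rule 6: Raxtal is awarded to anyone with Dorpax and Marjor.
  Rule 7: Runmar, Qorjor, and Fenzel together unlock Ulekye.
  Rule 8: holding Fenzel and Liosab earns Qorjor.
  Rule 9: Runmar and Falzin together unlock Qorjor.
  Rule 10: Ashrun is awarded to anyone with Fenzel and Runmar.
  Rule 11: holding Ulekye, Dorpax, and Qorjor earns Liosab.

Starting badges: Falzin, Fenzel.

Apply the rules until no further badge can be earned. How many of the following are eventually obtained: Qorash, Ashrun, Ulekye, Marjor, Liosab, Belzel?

4

With Falzin and Fenzel, Runmar is earned (Rule 5).
With Fenzel and Runmar, Ashrun is earned (Rule 10).
With Runmar and Falzin, Qorjor is earned (Rule 9).
With Fenzel and Ashrun, Nexven is earned (Rule 3).
With Runmar, Qorjor, and Fenzel, Ulekye is earned (Rule 7).
With Nexven, Marjor is earned (Rule 1).
With Runmar, Marjor, and Fenzel, Qorash is earned (Rule 4).
Qorash: reached.
Ashrun: reached.
Ulekye: reached.
Marjor: reached.
Liosab would need Ulekye, Dorpax, and Qorjor (Rule 11), but Dorpax is never earned.
No rule produces Belzel, and it is not given.
Reached: Qorash, Ashrun, Ulekye, and Marjor — 4 of the 6.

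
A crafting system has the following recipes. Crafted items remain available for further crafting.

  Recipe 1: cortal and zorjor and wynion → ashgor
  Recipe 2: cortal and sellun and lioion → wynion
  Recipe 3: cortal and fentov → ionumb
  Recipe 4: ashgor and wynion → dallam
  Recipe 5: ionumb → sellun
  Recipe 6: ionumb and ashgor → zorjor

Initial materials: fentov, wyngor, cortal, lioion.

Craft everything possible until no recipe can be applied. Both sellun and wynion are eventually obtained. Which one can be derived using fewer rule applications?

sellun

sellun: cortal and fentov → ionumb (Recipe 3). Using Recipe 5, ionumb makes sellun. [2 rule applications]
wynion: Using Recipe 3, cortal and fentov make ionumb. Using Recipe 5, ionumb makes sellun. Using Recipe 2, cortal, sellun, and lioion make wynion. [3 rule applications]
sellun needs fewer.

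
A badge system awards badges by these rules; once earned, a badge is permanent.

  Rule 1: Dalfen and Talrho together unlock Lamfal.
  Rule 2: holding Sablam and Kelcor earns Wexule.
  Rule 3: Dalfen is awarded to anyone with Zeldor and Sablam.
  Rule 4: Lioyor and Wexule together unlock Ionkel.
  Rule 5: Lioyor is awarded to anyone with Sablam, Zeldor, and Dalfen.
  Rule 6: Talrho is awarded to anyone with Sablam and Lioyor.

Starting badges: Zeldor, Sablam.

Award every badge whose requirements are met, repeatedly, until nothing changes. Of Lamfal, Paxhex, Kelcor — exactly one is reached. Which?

Lamfal

With Zeldor and Sablam, Dalfen is earned (Rule 3).
With Sablam, Zeldor, and Dalfen, Lioyor is earned (Rule 5).
With Sablam and Lioyor, Talrho is earned (Rule 6).
With Dalfen and Talrho, Lamfal is earned (Rule 1).
No rule produces Kelcor, and it is not given. No rule produces Paxhex, and it is not given.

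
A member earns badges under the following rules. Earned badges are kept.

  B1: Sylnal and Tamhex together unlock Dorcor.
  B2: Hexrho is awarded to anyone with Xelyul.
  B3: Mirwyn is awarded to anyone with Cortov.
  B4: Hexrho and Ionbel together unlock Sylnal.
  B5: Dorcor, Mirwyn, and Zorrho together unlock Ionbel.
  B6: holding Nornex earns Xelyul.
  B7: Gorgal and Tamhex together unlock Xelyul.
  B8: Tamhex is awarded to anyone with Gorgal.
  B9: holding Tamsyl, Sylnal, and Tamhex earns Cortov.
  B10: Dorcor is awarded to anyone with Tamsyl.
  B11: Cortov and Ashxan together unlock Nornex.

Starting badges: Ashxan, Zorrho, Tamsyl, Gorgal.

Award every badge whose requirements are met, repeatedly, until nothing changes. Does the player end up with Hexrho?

With Gorgal, Tamhex is earned (B8).
With Gorgal and Tamhex, Xelyul is earned (B7).
With Xelyul, Hexrho is earned (B2).

Yes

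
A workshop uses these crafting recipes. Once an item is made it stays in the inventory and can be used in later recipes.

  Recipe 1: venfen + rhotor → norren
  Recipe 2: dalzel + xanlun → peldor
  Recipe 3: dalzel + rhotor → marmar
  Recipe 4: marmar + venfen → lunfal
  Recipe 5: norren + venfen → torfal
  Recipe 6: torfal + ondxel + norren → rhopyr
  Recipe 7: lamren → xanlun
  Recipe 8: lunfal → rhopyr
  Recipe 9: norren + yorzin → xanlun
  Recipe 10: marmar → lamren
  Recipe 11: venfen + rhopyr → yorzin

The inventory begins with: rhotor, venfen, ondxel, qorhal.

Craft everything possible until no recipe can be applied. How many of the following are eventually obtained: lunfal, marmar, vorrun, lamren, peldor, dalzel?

lunfal would need marmar and venfen (Recipe 4), but marmar is never obtained.
marmar would need dalzel and rhotor (Recipe 3), but dalzel is never obtained.
No rule produces vorrun, and it is not given.
lamren would need marmar (Recipe 10), but marmar is never obtained.
peldor would need dalzel and xanlun (Recipe 2), but dalzel is never obtained.
No rule produces dalzel, and it is not given.
None of the 6 are reached.

0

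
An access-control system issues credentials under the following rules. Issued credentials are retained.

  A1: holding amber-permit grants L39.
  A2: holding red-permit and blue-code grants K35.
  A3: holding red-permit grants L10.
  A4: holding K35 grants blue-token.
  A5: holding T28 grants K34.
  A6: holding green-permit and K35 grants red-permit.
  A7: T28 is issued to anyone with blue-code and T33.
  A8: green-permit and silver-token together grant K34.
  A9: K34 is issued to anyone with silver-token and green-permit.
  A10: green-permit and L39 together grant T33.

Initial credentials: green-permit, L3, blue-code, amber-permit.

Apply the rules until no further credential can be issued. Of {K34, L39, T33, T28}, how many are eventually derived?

Holding amber-permit grants L39 (A1).
Holding green-permit and L39 grants T33 (A10).
Holding blue-code and T33 grants T28 (A7).
Holding T28 grants K34 (A5).
K34: reached.
L39: reached.
T33: reached.
T28: reached.
All 4 are reached.

4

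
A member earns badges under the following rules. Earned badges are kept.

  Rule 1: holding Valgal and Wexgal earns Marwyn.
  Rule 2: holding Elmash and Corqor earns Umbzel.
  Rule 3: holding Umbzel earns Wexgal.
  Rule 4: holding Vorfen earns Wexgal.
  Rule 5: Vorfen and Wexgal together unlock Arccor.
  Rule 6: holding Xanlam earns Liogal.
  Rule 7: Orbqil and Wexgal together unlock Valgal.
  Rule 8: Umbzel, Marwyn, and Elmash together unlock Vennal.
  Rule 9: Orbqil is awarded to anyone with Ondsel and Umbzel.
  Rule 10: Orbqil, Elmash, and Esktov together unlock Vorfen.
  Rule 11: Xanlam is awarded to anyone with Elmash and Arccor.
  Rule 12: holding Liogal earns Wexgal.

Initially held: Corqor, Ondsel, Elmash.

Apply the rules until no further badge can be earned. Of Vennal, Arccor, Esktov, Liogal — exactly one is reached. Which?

Vennal

With Elmash and Corqor, Umbzel is earned (Rule 2).
With Ondsel and Umbzel, Orbqil is earned (Rule 9).
With Umbzel, Wexgal is earned (Rule 3).
With Orbqil and Wexgal, Valgal is earned (Rule 7).
With Valgal and Wexgal, Marwyn is earned (Rule 1).
With Umbzel, Marwyn, and Elmash, Vennal is earned (Rule 8).
No rule produces Esktov, and it is not given. Liogal would need Xanlam (Rule 6), but Xanlam is never earned. Arccor would need Vorfen and Wexgal (Rule 5), but Vorfen is never earned.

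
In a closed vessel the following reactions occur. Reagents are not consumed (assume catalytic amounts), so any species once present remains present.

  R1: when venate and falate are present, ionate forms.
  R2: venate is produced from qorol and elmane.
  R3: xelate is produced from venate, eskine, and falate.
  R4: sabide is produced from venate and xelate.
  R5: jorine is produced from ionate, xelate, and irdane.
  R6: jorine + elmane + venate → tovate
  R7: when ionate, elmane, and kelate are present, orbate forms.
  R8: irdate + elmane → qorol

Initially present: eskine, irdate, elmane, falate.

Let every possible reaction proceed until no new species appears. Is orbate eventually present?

orbate would need ionate, elmane, and kelate (R7), but kelate never forms.

No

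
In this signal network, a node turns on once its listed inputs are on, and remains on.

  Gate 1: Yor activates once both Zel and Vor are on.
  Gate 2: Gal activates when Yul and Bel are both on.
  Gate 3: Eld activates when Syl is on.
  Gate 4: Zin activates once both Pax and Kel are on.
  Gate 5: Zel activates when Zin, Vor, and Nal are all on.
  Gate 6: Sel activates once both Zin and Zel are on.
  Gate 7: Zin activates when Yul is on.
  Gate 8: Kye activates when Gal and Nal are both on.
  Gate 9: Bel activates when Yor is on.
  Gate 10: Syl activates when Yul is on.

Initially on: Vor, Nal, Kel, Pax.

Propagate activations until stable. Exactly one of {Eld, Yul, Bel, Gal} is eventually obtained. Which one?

Gate 4: Pax and Kel on → Zin on.
Gate 5: Zin, Vor, and Nal on → Zel on.
Zel and Vor are on, so Yor activates (Gate 1).
Yor is on, so Bel activates (Gate 9).
Gal would need Yul and Bel (Gate 2), but Yul never turns on. Eld would need Syl (Gate 3), but Syl never turns on. No rule produces Yul, and it is not given.

Bel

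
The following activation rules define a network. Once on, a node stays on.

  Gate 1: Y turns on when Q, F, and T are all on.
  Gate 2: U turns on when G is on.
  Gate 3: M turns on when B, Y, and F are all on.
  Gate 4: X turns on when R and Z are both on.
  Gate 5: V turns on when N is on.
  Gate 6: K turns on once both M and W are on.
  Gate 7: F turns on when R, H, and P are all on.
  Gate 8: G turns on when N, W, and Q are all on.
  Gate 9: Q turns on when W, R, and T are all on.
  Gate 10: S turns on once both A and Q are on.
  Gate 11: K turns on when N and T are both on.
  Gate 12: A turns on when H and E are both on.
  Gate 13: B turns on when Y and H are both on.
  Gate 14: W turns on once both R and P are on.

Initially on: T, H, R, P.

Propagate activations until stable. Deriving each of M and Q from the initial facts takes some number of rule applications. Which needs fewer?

Q: R and P are on, so W turns on (Gate 14). Gate 9: W, R, and T on → Q on. [2 rule applications]
M: R, H, and P are on, so F turns on (Gate 7). Gate 14: R and P on → W on. W, R, and T are on, so Q turns on (Gate 9). Gate 1: Q, F, and T on → Y on. Gate 13: Y and H on → B on. Gate 3: B, Y, and F on → M on. [6 rule applications]
Q needs fewer.

Q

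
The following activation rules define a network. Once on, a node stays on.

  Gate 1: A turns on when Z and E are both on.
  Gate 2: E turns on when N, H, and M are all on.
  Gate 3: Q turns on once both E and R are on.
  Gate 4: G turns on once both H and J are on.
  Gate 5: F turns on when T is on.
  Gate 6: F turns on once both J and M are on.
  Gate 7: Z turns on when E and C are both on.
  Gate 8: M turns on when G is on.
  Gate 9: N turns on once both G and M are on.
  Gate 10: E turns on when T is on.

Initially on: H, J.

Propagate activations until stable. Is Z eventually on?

Z would need E and C (Gate 7), but C never turns on.

No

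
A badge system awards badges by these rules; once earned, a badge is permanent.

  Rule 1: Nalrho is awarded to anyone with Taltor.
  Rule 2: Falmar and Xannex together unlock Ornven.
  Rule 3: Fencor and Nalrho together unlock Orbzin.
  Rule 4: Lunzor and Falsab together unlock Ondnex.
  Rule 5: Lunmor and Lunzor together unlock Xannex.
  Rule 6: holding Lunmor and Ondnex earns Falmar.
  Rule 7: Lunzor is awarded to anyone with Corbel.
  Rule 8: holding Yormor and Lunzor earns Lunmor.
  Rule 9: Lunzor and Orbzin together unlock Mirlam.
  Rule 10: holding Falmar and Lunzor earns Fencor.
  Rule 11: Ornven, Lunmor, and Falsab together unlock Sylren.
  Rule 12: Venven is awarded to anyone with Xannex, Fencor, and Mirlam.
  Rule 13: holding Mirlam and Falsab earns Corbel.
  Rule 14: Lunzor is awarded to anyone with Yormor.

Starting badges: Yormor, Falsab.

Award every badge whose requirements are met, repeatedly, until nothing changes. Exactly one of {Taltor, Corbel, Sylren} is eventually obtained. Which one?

With Yormor, Lunzor is earned (Rule 14).
With Yormor and Lunzor, Lunmor is earned (Rule 8).
With Lunzor and Falsab, Ondnex is earned (Rule 4).
With Lunmor and Lunzor, Xannex is earned (Rule 5).
With Lunmor and Ondnex, Falmar is earned (Rule 6).
With Falmar and Xannex, Ornven is earned (Rule 2).
With Ornven, Lunmor, and Falsab, Sylren is earned (Rule 11).
Corbel would need Mirlam and Falsab (Rule 13), but Mirlam is never earned. No rule produces Taltor, and it is not given.

Sylren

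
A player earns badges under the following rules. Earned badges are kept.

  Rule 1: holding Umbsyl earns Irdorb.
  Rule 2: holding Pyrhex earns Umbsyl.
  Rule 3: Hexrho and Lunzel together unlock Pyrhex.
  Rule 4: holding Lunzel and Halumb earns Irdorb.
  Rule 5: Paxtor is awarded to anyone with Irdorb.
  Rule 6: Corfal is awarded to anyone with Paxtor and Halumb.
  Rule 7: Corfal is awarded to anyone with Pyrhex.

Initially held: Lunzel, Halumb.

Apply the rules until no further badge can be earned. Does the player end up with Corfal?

With Lunzel and Halumb, Irdorb is earned (Rule 4).
With Irdorb, Paxtor is earned (Rule 5).
With Paxtor and Halumb, Corfal is earned (Rule 6).

Yes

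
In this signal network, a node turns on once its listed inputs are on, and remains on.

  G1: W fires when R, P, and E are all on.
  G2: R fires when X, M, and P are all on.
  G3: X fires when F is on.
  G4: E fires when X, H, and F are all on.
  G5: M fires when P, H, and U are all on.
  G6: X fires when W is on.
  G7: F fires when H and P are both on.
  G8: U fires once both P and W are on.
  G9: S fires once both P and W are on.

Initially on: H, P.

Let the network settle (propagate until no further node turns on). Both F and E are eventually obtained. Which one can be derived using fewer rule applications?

F: H and P are on, so F fires (G7). [1 rule application]
E: G7: H and P on → F on. G3: F on → X on. G4: X, H, and F on → E on. [3 rule applications]
F needs fewer.

F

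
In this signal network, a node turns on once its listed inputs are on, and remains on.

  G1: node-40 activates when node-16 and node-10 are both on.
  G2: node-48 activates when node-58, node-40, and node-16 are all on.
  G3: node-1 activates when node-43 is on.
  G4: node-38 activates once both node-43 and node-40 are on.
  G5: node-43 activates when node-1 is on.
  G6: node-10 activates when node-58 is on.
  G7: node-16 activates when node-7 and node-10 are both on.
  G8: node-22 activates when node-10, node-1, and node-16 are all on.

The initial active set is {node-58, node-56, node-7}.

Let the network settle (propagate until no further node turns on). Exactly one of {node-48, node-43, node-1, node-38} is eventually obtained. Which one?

node-48

G6: node-58 on → node-10 on.
node-7 and node-10 are on, so node-16 activates (G7).
G1: node-16 and node-10 on → node-40 on.
node-58, node-40, and node-16 are on, so node-48 activates (G2).
node-1 would need node-43 (G3), but node-43 never turns on. node-38 would need node-43 and node-40 (G4), but node-43 never turns on. node-43 would need node-1 (G5), but node-1 never turns on.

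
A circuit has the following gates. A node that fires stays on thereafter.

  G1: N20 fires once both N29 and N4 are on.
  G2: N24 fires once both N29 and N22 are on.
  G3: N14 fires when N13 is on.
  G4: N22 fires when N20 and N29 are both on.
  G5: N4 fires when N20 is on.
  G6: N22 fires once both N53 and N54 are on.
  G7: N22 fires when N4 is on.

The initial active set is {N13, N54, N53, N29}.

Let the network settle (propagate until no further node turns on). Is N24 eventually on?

N53 and N54 are on, so N22 fires (G6).
G2: N29 and N22 on → N24 on.

Yes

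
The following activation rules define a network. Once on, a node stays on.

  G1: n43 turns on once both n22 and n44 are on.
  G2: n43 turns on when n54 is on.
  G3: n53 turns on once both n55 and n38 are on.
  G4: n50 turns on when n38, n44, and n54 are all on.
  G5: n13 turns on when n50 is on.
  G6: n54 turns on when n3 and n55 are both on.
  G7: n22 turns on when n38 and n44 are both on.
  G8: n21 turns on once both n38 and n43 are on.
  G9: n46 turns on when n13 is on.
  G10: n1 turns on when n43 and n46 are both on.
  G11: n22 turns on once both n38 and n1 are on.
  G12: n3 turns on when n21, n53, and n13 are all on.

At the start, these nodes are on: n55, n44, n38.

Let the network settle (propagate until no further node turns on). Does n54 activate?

n54 would need n3 and n55 (G6), but n3 never turns on.

No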